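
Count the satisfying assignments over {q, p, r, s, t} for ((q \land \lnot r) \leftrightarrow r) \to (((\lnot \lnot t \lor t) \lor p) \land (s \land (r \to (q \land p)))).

27

Initial set: {(((q \land \lnot r) \leftrightarrow r) \to (((\lnot \lnot t \lor t) \lor p) \land (s \land (r \to (q \land p)))))}.
(((q \land \lnot r) \leftrightarrow r) \to (((\lnot \lnot t \lor t) \lor p) \land (s \land (r \to (q \land p))))): β-rule — branch into \lnot ((q \land \lnot r) \leftrightarrow r)  //  (((\lnot \lnot t \lor t) \lor p) \land (s \land (r \to (q \land p)))).
  branch 1 (add \lnot ((q \land \lnot r) \leftrightarrow r)):
    \lnot ((q \land \lnot r) \leftrightarrow r): β-rule — branch into (q \land \lnot r), \lnot r  //  \lnot (q \land \lnot r), r.
      branch 1.1 (add (q \land \lnot r), \lnot r):
        (q \land \lnot r): α-rule — add q, \lnot r.
        ○ open, literals {q=T, r=F}.
      branch 1.2 (add \lnot (q \land \lnot r), r):
        \lnot (q \land \lnot r): β-rule — branch into \lnot q  //  \lnot \lnot r.
          branch 1.2.1 (add \lnot q):
            ○ open, literals {q=F, r=T}.
          branch 1.2.2 (add \lnot \lnot r):
            ○ open, literals {r=T}.
  branch 2 (add (((\lnot \lnot t \lor t) \lor p) \land (s \land (r \to (q \land p))))):
    (((\lnot \lnot t \lor t) \lor p) \land (s \land (r \to (q \land p)))): α-rule — add ((\lnot \lnot t \lor t) \lor p), (s \land (r \to (q \land p))).
    (s \land (r \to (q \land p))): α-rule — add s, (r \to (q \land p)).
    ((\lnot \lnot t \lor t) \lor p): β-rule — branch into (\lnot \lnot t \lor t)  //  p.
      branch 2.1 (add (\lnot \lnot t \lor t)):
        (r \to (q \land p)): β-rule — branch into \lnot r  //  (q \land p).
          branch 2.1.1 (add \lnot r):
            (\lnot \lnot t \lor t): β-rule — branch into \lnot \lnot t  //  t.
              branch 2.1.1.1 (add \lnot \lnot t):
                \lnot \lnot t: drop double negation, giving t.
                ○ open, literals {r=F, s=T, t=T}.
              branch 2.1.1.2 (add t):
                ○ open, literals {r=F, s=T, t=T}.
          branch 2.1.2 (add (q \land p)):
            (q \land p): α-rule — add q, p.
            (\lnot \lnot t \lor t): β-rule — branch into \lnot \lnot t  //  t.
              branch 2.1.2.1 (add \lnot \lnot t):
                \lnot \lnot t: drop double negation, giving t.
                ○ open, literals {p=T, q=T, s=T, t=T}.
              branch 2.1.2.2 (add t):
                ○ open, literals {p=T, q=T, s=T, t=T}.
      branch 2.2 (add p):
        (r \to (q \land p)): β-rule — branch into \lnot r  //  (q \land p).
          branch 2.2.1 (add \lnot r):
            ○ open, literals {p=T, r=F, s=T}.
          branch 2.2.2 (add (q \land p)):
            (q \land p): α-rule — add q, p.
            ○ open, literals {p=T, q=T, s=T}.
0 branches closed, 9 open.
Each open branch fixes some atoms; the unmentioned ones are free. Counting distinct full assignments: branch {q=T, r=F} (p, s, t) contributes 8 new; branch {q=F, r=T} (p, s, t) contributes 8 new; branch {r=T} (q, p, s, t) contributes 8 new; branch {r=F, s=T, t=T} (q, p) contributes 2 new; branch {r=F, s=T, t=T} (q, p) contributes 0 new; branch {p=T, q=T, s=T, t=T} (r) contributes 0 new; branch {p=T, q=T, s=T, t=T} (r) contributes 0 new; branch {p=T, r=F, s=T} (q, t) contributes 1 new; branch {p=T, q=T, s=T} (r, t) contributes 0 new. Total: 27.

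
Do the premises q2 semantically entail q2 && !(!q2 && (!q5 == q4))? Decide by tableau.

Yes

Initial set: {q2; !(q2 && !(!q2 && (!q5 == q4)))}.
!(q2 && !(!q2 && (!q5 == q4))): β-rule — branch into !q2  //  !!(!q2 && (!q5 == q4)).
  branch 1 (add !q2):
    × closes — contains both q2 and !q2.
  branch 2 (add !!(!q2 && (!q5 == q4))):
    !!(!q2 && (!q5 == q4)): α-rule — add !q2, (!q5 == q4).
    × closes — contains both q2 and !q2.
All 2 branches close.
Every branch closed, so the premises entail the conclusion.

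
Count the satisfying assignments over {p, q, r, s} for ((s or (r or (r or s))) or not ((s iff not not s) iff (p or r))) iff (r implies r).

14

Initial set: {(((s or (r or (r or s))) or not ((s iff not not s) iff (p or r))) iff (r implies r))}.
(((s or (r or (r or s))) or not ((s iff not not s) iff (p or r))) iff (r implies r)): β-rule — branch into ((s or (r or (r or s))) or not ((s iff not not s) iff (p or r))), (r implies r)  //  not ((s or (r or (r or s))) or not ((s iff not not s) iff (p or r))), not (r implies r).
  branch 1 (add ((s or (r or (r or s))) or not ((s iff not not s) iff (p or r))), (r implies r)):
    ((s or (r or (r or s))) or not ((s iff not not s) iff (p or r))): β-rule — branch into (s or (r or (r or s)))  //  not ((s iff not not s) iff (p or r)).
      branch 1.1 (add (s or (r or (r or s)))):
        (r implies r): β-rule — branch into not r  //  r.
          branch 1.1.1 (add not r):
            (s or (r or (r or s))): β-rule — branch into s  //  (r or (r or s)).
              branch 1.1.1.1 (add s):
                ○ open, literals {r=false, s=true}.
              branch 1.1.1.2 (add (r or (r or s))):
                (r or (r or s)): β-rule — branch into r  //  (r or s).
                  branch 1.1.1.2.1 (add r):
                    × closes — contains both r and not r.
                  branch 1.1.1.2.2 (add (r or s)):
                    (r or s): β-rule — branch into r  //  s.
                      branch 1.1.1.2.2.1 (add r):
                        × closes — contains both r and not r.
                      branch 1.1.1.2.2.2 (add s):
                        ○ open, literals {r=false, s=true}.
          branch 1.1.2 (add r):
            (s or (r or (r or s))): β-rule — branch into s  //  (r or (r or s)).
              branch 1.1.2.1 (add s):
                ○ open, literals {r=true, s=true}.
              branch 1.1.2.2 (add (r or (r or s))):
                (r or (r or s)): β-rule — branch into r  //  (r or s).
                  branch 1.1.2.2.1 (add r):
                    ○ open, literals {r=true}.
                  branch 1.1.2.2.2 (add (r or s)):
                    (r or s): β-rule — branch into r  //  s.
                      branch 1.1.2.2.2.1 (add r):
                        ○ open, literals {r=true}.
                      branch 1.1.2.2.2.2 (add s):
                        ○ open, literals {r=true, s=true}.
      branch 1.2 (add not ((s iff not not s) iff (p or r))):
        (r implies r): β-rule — branch into not r  //  r.
          branch 1.2.1 (add not r):
            not ((s iff not not s) iff (p or r)): β-rule — branch into (s iff not not s), not (p or r)  //  not (s iff not not s), (p or r).
              branch 1.2.1.1 (add (s iff not not s), not (p or r)):
                not (p or r): α-rule — add not p, not r.
                (s iff not not s): β-rule — branch into s, not not s  //  not s, not not not s.
                  branch 1.2.1.1.1 (add s, not not s):
                    not not s: drop double negation, giving s.
                    ○ open, literals {p=false, r=false, s=true}.
                  branch 1.2.1.1.2 (add not s, not not not s):
                    not not not s: drop double negation, giving not s.
                    ○ open, literals {p=false, r=false, s=false}.
              branch 1.2.1.2 (add not (s iff not not s), (p or r)):
                not (s iff not not s): β-rule — branch into s, not not not s  //  not s, not not s.
                  branch 1.2.1.2.1 (add s, not not not s):
                    not not not s: drop double negation, giving not s.
                    × closes — contains both s and not s.
                  branch 1.2.1.2.2 (add not s, not not s):
                    not not s: drop double negation, giving s.
                    × closes — contains both s and not s.
          branch 1.2.2 (add r):
            not ((s iff not not s) iff (p or r)): β-rule — branch into (s iff not not s), not (p or r)  //  not (s iff not not s), (p or r).
              branch 1.2.2.1 (add (s iff not not s), not (p or r)):
                not (p or r): α-rule — add not p, not r.
                × closes — contains both r and not r.
              branch 1.2.2.2 (add not (s iff not not s), (p or r)):
                not (s iff not not s): β-rule — branch into s, not not not s  //  not s, not not s.
                  branch 1.2.2.2.1 (add s, not not not s):
                    not not not s: drop double negation, giving not s.
                    × closes — contains both s and not s.
                  branch 1.2.2.2.2 (add not s, not not s):
                    not not s: drop double negation, giving s.
                    × closes — contains both s and not s.
  branch 2 (add not ((s or (r or (r or s))) or not ((s iff not not s) iff (p or r))), not (r implies r)):
    not ((s or (r or (r or s))) or not ((s iff not not s) iff (p or r))): α-rule — add not (s or (r or (r or s))), not not ((s iff not not s) iff (p or r)).
    not (r implies r): α-rule — add r, not r.
    × closes — contains both r and not r.
8 branches closed, 8 open.
Each open branch fixes some atoms; the unmentioned ones are free. Counting distinct full assignments: branch {r=false, s=true} (p, q) contributes 4 new; branch {r=false, s=true} (p, q) contributes 0 new; branch {r=true, s=true} (p, q) contributes 4 new; branch {r=true} (p, q, s) contributes 4 new; branch {r=true} (p, q, s) contributes 0 new; branch {r=true, s=true} (p, q) contributes 0 new; branch {p=false, r=false, s=true} (q) contributes 0 new; branch {p=false, r=false, s=false} (q) contributes 2 new. Total: 14.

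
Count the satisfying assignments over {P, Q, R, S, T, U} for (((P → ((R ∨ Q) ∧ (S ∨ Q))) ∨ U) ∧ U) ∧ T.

Initial set: {((((P → ((R ∨ Q) ∧ (S ∨ Q))) ∨ U) ∧ U) ∧ T)}.
((((P → ((R ∨ Q) ∧ (S ∨ Q))) ∨ U) ∧ U) ∧ T): α-rule — add (((P → ((R ∨ Q) ∧ (S ∨ Q))) ∨ U) ∧ U), T.
(((P → ((R ∨ Q) ∧ (S ∨ Q))) ∨ U) ∧ U): α-rule — add ((P → ((R ∨ Q) ∧ (S ∨ Q))) ∨ U), U.
((P → ((R ∨ Q) ∧ (S ∨ Q))) ∨ U): β-rule — branch into (P → ((R ∨ Q) ∧ (S ∨ Q)))  //  U.
  branch 1 (add (P → ((R ∨ Q) ∧ (S ∨ Q)))):
    (P → ((R ∨ Q) ∧ (S ∨ Q))): β-rule — branch into ¬P  //  ((R ∨ Q) ∧ (S ∨ Q)).
      branch 1.1 (add ¬P):
        ○ open, literals {P=false, T=true, U=true}.
      branch 1.2 (add ((R ∨ Q) ∧ (S ∨ Q))):
        ((R ∨ Q) ∧ (S ∨ Q)): α-rule — add (R ∨ Q), (S ∨ Q).
        (R ∨ Q): β-rule — branch into R  //  Q.
          branch 1.2.1 (add R):
            (S ∨ Q): β-rule — branch into S  //  Q.
              branch 1.2.1.1 (add S):
                ○ open, literals {R=true, S=true, T=true, U=true}.
              branch 1.2.1.2 (add Q):
                ○ open, literals {Q=true, R=true, T=true, U=true}.
          branch 1.2.2 (add Q):
            (S ∨ Q): β-rule — branch into S  //  Q.
              branch 1.2.2.1 (add S):
                ○ open, literals {Q=true, S=true, T=true, U=true}.
              branch 1.2.2.2 (add Q):
                ○ open, literals {Q=true, T=true, U=true}.
  branch 2 (add U):
    ○ open, literals {T=true, U=true}.
0 branches closed, 6 open.
Each open branch fixes some atoms; the unmentioned ones are free. Counting distinct full assignments: branch {P=false, T=true, U=true} (Q, R, S) contributes 8 new; branch {R=true, S=true, T=true, U=true} (P, Q) contributes 2 new; branch {Q=true, R=true, T=true, U=true} (P, S) contributes 1 new; branch {Q=true, S=true, T=true, U=true} (P, R) contributes 1 new; branch {Q=true, T=true, U=true} (P, R, S) contributes 1 new; branch {T=true, U=true} (P, Q, R, S) contributes 3 new. Total: 16.

16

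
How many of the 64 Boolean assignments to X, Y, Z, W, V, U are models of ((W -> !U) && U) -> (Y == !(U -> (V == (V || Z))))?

Initial set: {(((W -> !U) && U) -> (Y == !(U -> (V == (V || Z)))))}.
(((W -> !U) && U) -> (Y == !(U -> (V == (V || Z))))): β-rule — branch into !((W -> !U) && U)  //  (Y == !(U -> (V == (V || Z)))).
  branch 1 (add !((W -> !U) && U)):
    !((W -> !U) && U): β-rule — branch into !(W -> !U)  //  !U.
      branch 1.1 (add !(W -> !U)):
        !(W -> !U): α-rule — add W, !!U.
        ○ open, literals {U=T, W=T}.
      branch 1.2 (add !U):
        ○ open, literals {U=F}.
  branch 2 (add (Y == !(U -> (V == (V || Z))))):
    (Y == !(U -> (V == (V || Z)))): β-rule — branch into Y, !(U -> (V == (V || Z)))  //  !Y, !!(U -> (V == (V || Z))).
      branch 2.1 (add Y, !(U -> (V == (V || Z)))):
        !(U -> (V == (V || Z))): α-rule — add U, !(V == (V || Z)).
        !(V == (V || Z)): β-rule — branch into V, !(V || Z)  //  !V, (V || Z).
          branch 2.1.1 (add V, !(V || Z)):
            !(V || Z): α-rule — add !V, !Z.
            × closes — contains both V and !V.
          branch 2.1.2 (add !V, (V || Z)):
            (V || Z): β-rule — branch into V  //  Z.
              branch 2.1.2.1 (add V):
                × closes — contains both V and !V.
              branch 2.1.2.2 (add Z):
                ○ open, literals {U=T, V=F, Y=T, Z=T}.
      branch 2.2 (add !Y, !!(U -> (V == (V || Z)))):
        !!(U -> (V == (V || Z))): β-rule — branch into !U  //  (V == (V || Z)).
          branch 2.2.1 (add !U):
            ○ open, literals {U=F, Y=F}.
          branch 2.2.2 (add (V == (V || Z))):
            (V == (V || Z)): β-rule — branch into V, (V || Z)  //  !V, !(V || Z).
              branch 2.2.2.1 (add V, (V || Z)):
                (V || Z): β-rule — branch into V  //  Z.
                  branch 2.2.2.1.1 (add V):
                    ○ open, literals {V=T, Y=F}.
                  branch 2.2.2.1.2 (add Z):
                    ○ open, literals {V=T, Y=F, Z=T}.
              branch 2.2.2.2 (add !V, !(V || Z)):
                !(V || Z): α-rule — add !V, !Z.
                ○ open, literals {V=F, Y=F, Z=F}.
2 branches closed, 7 open.
Each open branch fixes some atoms; the unmentioned ones are free. Counting distinct full assignments: branch {U=T, W=T} (X, Y, Z, V) contributes 16 new; branch {U=F} (X, Y, Z, W, V) contributes 32 new; branch {U=T, V=F, Y=T, Z=T} (X, W) contributes 2 new; branch {U=F, Y=F} (X, Z, W, V) contributes 0 new; branch {V=T, Y=F} (X, Z, W, U) contributes 4 new; branch {V=T, Y=F, Z=T} (X, W, U) contributes 0 new; branch {V=F, Y=F, Z=F} (X, W, U) contributes 2 new. Total: 56.

56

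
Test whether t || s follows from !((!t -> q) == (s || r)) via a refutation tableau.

No

Initial set: {T !((!t -> q) == (s || r)); F (t || s)}.
F (t || s): α-rule — add F t, F s.
T !((!t -> q) == (s || r)): β-rule — branch into T (!t -> q), F (s || r)  //  F (!t -> q), T (s || r).
  branch 1 (add T (!t -> q), F (s || r)):
    F (s || r): α-rule — add F s, F r.
    T (!t -> q): β-rule — branch into F !t  //  T q.
      branch 1.1 (add F !t):
        × closes — contains both t and !t.
      branch 1.2 (add T q):
        ○ open, literals {q=1, r=0, s=0, t=0}.
  branch 2 (add F (!t -> q), T (s || r)):
    F (!t -> q): α-rule — add T !t, F q.
    T (s || r): β-rule — branch into T s  //  T r.
      branch 2.1 (add T s):
        × closes — contains both s and !s.
      branch 2.2 (add T r):
        ○ open, literals {q=0, r=1, s=0, t=0}.
2 branches closed, 2 open.
An open branch gives a countermodel: q=1, r=0, s=0, t=0 (unmentioned atoms arbitrary); the premises hold there but the conclusion fails.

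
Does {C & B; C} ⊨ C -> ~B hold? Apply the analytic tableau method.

No

Initial set: {(C & B); C; ~(C -> ~B)}.
(C & B): α-rule — add C, B.
~(C -> ~B): α-rule — add C, ~~B.
○ open, literals {B=true, C=true}.
0 branches closed, 1 open.
An open branch gives a countermodel: B=true, C=true (unmentioned atoms arbitrary); the premises hold there but the conclusion fails.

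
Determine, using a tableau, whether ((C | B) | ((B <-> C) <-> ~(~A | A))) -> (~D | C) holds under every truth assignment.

Assume the negation and expand:
Initial set: {F (((C | B) | ((B <-> C) <-> ~(~A | A))) -> (~D | C))}.
F (((C | B) | ((B <-> C) <-> ~(~A | A))) -> (~D | C)): α-rule — add T ((C | B) | ((B <-> C) <-> ~(~A | A))), F (~D | C).
F (~D | C): α-rule — add F ~D, F C.
T ((C | B) | ((B <-> C) <-> ~(~A | A))): β-rule — branch into T (C | B)  //  T ((B <-> C) <-> ~(~A | A)).
  branch 1 (add T (C | B)):
    T (C | B): β-rule — branch into T C  //  T B.
      branch 1.1 (add T C):
        × closes — contains both C and ~C.
      branch 1.2 (add T B):
        ○ open, literals {B=1, C=0, D=1}.
  branch 2 (add T ((B <-> C) <-> ~(~A | A))):
    T ((B <-> C) <-> ~(~A | A)): β-rule — branch into T (B <-> C), T ~(~A | A)  //  F (B <-> C), F ~(~A | A).
      branch 2.1 (add T (B <-> C), T ~(~A | A)):
        T ~(~A | A): α-rule — add F ~A, F A.
        × closes — contains both A and ~A.
      branch 2.2 (add F (B <-> C), F ~(~A | A)):
        F (B <-> C): β-rule — branch into T B, F C  //  F B, T C.
          branch 2.2.1 (add T B, F C):
            F ~(~A | A): β-rule — branch into T ~A  //  T A.
              branch 2.2.1.1 (add T ~A):
                ○ open, literals {A=0, B=1, C=0, D=1}.
              branch 2.2.1.2 (add T A):
                ○ open, literals {A=1, B=1, C=0, D=1}.
          branch 2.2.2 (add F B, T C):
            × closes — contains both C and ~C.
3 branches closed, 3 open.
An open branch gives a countermodel: B=1, C=0, D=1 (unmentioned atoms arbitrary); under it the original formula is false.

Not valid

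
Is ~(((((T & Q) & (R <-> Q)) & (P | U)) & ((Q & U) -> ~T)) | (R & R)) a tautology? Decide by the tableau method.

Assume the negation and expand:
Initial set: {F ~(((((T & Q) & (R <-> Q)) & (P | U)) & ((Q & U) -> ~T)) | (R & R))}.
F ~(((((T & Q) & (R <-> Q)) & (P | U)) & ((Q & U) -> ~T)) | (R & R)): β-rule — branch into T ((((T & Q) & (R <-> Q)) & (P | U)) & ((Q & U) -> ~T))  //  T (R & R).
  branch 1 (add T ((((T & Q) & (R <-> Q)) & (P | U)) & ((Q & U) -> ~T))):
    T ((((T & Q) & (R <-> Q)) & (P | U)) & ((Q & U) -> ~T)): α-rule — add T (((T & Q) & (R <-> Q)) & (P | U)), T ((Q & U) -> ~T).
    T (((T & Q) & (R <-> Q)) & (P | U)): α-rule — add T ((T & Q) & (R <-> Q)), T (P | U).
    T ((T & Q) & (R <-> Q)): α-rule — add T (T & Q), T (R <-> Q).
    T (T & Q): α-rule — add T T, T Q.
    T ((Q & U) -> ~T): β-rule — branch into F (Q & U)  //  T ~T.
      branch 1.1 (add F (Q & U)):
        T (P | U): β-rule — branch into T P  //  T U.
          branch 1.1.1 (add T P):
            T (R <-> Q): β-rule — branch into T R, T Q  //  F R, F Q.
              branch 1.1.1.1 (add T R, T Q):
                F (Q & U): β-rule — branch into F Q  //  F U.
                  branch 1.1.1.1.1 (add F Q):
                    × closes — contains both Q and ~Q.
                  branch 1.1.1.1.2 (add F U):
                    ○ open, literals {P=true, Q=true, R=true, T=true, U=false}.
              branch 1.1.1.2 (add F R, F Q):
                × closes — contains both Q and ~Q.
          branch 1.1.2 (add T U):
            T (R <-> Q): β-rule — branch into T R, T Q  //  F R, F Q.
              branch 1.1.2.1 (add T R, T Q):
                F (Q & U): β-rule — branch into F Q  //  F U.
                  branch 1.1.2.1.1 (add F Q):
                    × closes — contains both Q and ~Q.
                  branch 1.1.2.1.2 (add F U):
                    × closes — contains both U and ~U.
              branch 1.1.2.2 (add F R, F Q):
                × closes — contains both Q and ~Q.
      branch 1.2 (add T ~T):
        × closes — contains both T and ~T.
  branch 2 (add T (R & R)):
    T (R & R): α-rule — add T R, T R.
    ○ open, literals {R=true}.
6 branches closed, 2 open.
An open branch gives a countermodel: P=true, Q=true, R=true, T=true, U=false (unmentioned atoms arbitrary); under it the original formula is false.

Not valid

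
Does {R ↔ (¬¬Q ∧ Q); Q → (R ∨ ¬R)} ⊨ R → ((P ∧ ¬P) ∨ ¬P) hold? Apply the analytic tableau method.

No

Initial set: {(R ↔ (¬¬Q ∧ Q)); (Q → (R ∨ ¬R)); ¬(R → ((P ∧ ¬P) ∨ ¬P))}.
¬(R → ((P ∧ ¬P) ∨ ¬P)): α-rule — add R, ¬((P ∧ ¬P) ∨ ¬P).
¬((P ∧ ¬P) ∨ ¬P): α-rule — add ¬(P ∧ ¬P), ¬¬P.
(R ↔ (¬¬Q ∧ Q)): β-rule — branch into R, (¬¬Q ∧ Q)  //  ¬R, ¬(¬¬Q ∧ Q).
  branch 1 (add R, (¬¬Q ∧ Q)):
    (¬¬Q ∧ Q): α-rule — add ¬¬Q, Q.
    ¬¬Q: drop double negation, giving Q.
    (Q → (R ∨ ¬R)): β-rule — branch into ¬Q  //  (R ∨ ¬R).
      branch 1.1 (add ¬Q):
        × closes — contains both Q and ¬Q.
      branch 1.2 (add (R ∨ ¬R)):
        ¬(P ∧ ¬P): β-rule — branch into ¬P  //  ¬¬P.
          branch 1.2.1 (add ¬P):
            × closes — contains both P and ¬P.
          branch 1.2.2 (add ¬¬P):
            (R ∨ ¬R): β-rule — branch into R  //  ¬R.
              branch 1.2.2.1 (add R):
                ○ open, literals {P=true, Q=true, R=true}.
              branch 1.2.2.2 (add ¬R):
                × closes — contains both R and ¬R.
  branch 2 (add ¬R, ¬(¬¬Q ∧ Q)):
    × closes — contains both R and ¬R.
4 branches closed, 1 open.
An open branch gives a countermodel: P=true, Q=true, R=true (unmentioned atoms arbitrary); the premises hold there but the conclusion fails.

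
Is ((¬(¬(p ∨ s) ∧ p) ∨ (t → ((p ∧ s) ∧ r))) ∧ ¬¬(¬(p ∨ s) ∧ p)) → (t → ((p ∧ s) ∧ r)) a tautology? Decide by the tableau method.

Valid

Assume the negation and expand:
Initial set: {F (((¬(¬(p ∨ s) ∧ p) ∨ (t → ((p ∧ s) ∧ r))) ∧ ¬¬(¬(p ∨ s) ∧ p)) → (t → ((p ∧ s) ∧ r)))}.
F (((¬(¬(p ∨ s) ∧ p) ∨ (t → ((p ∧ s) ∧ r))) ∧ ¬¬(¬(p ∨ s) ∧ p)) → (t → ((p ∧ s) ∧ r))): α-rule — add T ((¬(¬(p ∨ s) ∧ p) ∨ (t → ((p ∧ s) ∧ r))) ∧ ¬¬(¬(p ∨ s) ∧ p)), F (t → ((p ∧ s) ∧ r)).
T ((¬(¬(p ∨ s) ∧ p) ∨ (t → ((p ∧ s) ∧ r))) ∧ ¬¬(¬(p ∨ s) ∧ p)): α-rule — add T (¬(¬(p ∨ s) ∧ p) ∨ (t → ((p ∧ s) ∧ r))), T ¬¬(¬(p ∨ s) ∧ p).
F (t → ((p ∧ s) ∧ r)): α-rule — add T t, F ((p ∧ s) ∧ r).
T ¬¬(¬(p ∨ s) ∧ p): drop double negation, giving T (¬(p ∨ s) ∧ p).
T (¬(p ∨ s) ∧ p): α-rule — add T ¬(p ∨ s), T p.
T ¬(p ∨ s): α-rule — add F p, F s.
× closes — contains both p and ¬p.
All 1 branch closes.
Every branch closed, so the negation is unsatisfiable and the formula is valid.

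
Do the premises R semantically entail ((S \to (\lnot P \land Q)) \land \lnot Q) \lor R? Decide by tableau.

Yes

Initial set: {R; \lnot (((S \to (\lnot P \land Q)) \land \lnot Q) \lor R)}.
\lnot (((S \to (\lnot P \land Q)) \land \lnot Q) \lor R): α-rule — add \lnot ((S \to (\lnot P \land Q)) \land \lnot Q), \lnot R.
× closes — contains both R and \lnot R.
All 1 branch closes.
Every branch closed, so the premises entail the conclusion.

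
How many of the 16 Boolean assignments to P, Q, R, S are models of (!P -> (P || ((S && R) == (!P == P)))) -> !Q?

Initial set: {T ((!P -> (P || ((S && R) == (!P == P)))) -> !Q)}.
T ((!P -> (P || ((S && R) == (!P == P)))) -> !Q): β-rule — branch into F (!P -> (P || ((S && R) == (!P == P))))  //  T !Q.
  branch 1 (add F (!P -> (P || ((S && R) == (!P == P))))):
    F (!P -> (P || ((S && R) == (!P == P)))): α-rule — add T !P, F (P || ((S && R) == (!P == P))).
    F (P || ((S && R) == (!P == P))): α-rule — add F P, F ((S && R) == (!P == P)).
    F ((S && R) == (!P == P)): β-rule — branch into T (S && R), F (!P == P)  //  F (S && R), T (!P == P).
      branch 1.1 (add T (S && R), F (!P == P)):
        T (S && R): α-rule — add T S, T R.
        F (!P == P): β-rule — branch into T !P, F P  //  F !P, T P.
          branch 1.1.1 (add T !P, F P):
            ○ open, literals {P=0, R=1, S=1}.
          branch 1.1.2 (add F !P, T P):
            × closes — contains both P and !P.
      branch 1.2 (add F (S && R), T (!P == P)):
        F (S && R): β-rule — branch into F S  //  F R.
          branch 1.2.1 (add F S):
            T (!P == P): β-rule — branch into T !P, T P  //  F !P, F P.
              branch 1.2.1.1 (add T !P, T P):
                × closes — contains both P and !P.
              branch 1.2.1.2 (add F !P, F P):
                × closes — contains both P and !P.
          branch 1.2.2 (add F R):
            T (!P == P): β-rule — branch into T !P, T P  //  F !P, F P.
              branch 1.2.2.1 (add T !P, T P):
                × closes — contains both P and !P.
              branch 1.2.2.2 (add F !P, F P):
                × closes — contains both P and !P.
  branch 2 (add T !Q):
    ○ open, literals {Q=0}.
5 branches closed, 2 open.
Each open branch fixes some atoms; the unmentioned ones are free. Counting distinct full assignments: branch {P=0, R=1, S=1} (Q) contributes 2 new; branch {Q=0} (P, R, S) contributes 7 new. Total: 9.

9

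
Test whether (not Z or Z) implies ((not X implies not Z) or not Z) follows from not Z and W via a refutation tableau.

Yes

Initial set: {(not Z and W); not ((not Z or Z) implies ((not X implies not Z) or not Z))}.
(not Z and W): α-rule — add not Z, W.
not ((not Z or Z) implies ((not X implies not Z) or not Z)): α-rule — add (not Z or Z), not ((not X implies not Z) or not Z).
not ((not X implies not Z) or not Z): α-rule — add not (not X implies not Z), not not Z.
× closes — contains both Z and not Z.
All 1 branch closes.
Every branch closed, so the premises entail the conclusion.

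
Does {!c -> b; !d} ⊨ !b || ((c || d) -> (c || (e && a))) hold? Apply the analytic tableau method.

Yes

Initial set: {(!c -> b); !d; !(!b || ((c || d) -> (c || (e && a))))}.
!(!b || ((c || d) -> (c || (e && a)))): α-rule — add !!b, !((c || d) -> (c || (e && a))).
!((c || d) -> (c || (e && a))): α-rule — add (c || d), !(c || (e && a)).
!(c || (e && a)): α-rule — add !c, !(e && a).
(!c -> b): β-rule — branch into !!c  //  b.
  branch 1 (add !!c):
    × closes — contains both c and !c.
  branch 2 (add b):
    (c || d): β-rule — branch into c  //  d.
      branch 2.1 (add c):
        × closes — contains both c and !c.
      branch 2.2 (add d):
        × closes — contains both d and !d.
All 3 branches close.
Every branch closed, so the premises entail the conclusion.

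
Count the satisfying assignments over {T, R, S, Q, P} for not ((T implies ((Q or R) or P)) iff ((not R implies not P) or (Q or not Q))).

Initial set: {not ((T implies ((Q or R) or P)) iff ((not R implies not P) or (Q or not Q)))}.
not ((T implies ((Q or R) or P)) iff ((not R implies not P) or (Q or not Q))): β-rule — branch into (T implies ((Q or R) or P)), not ((not R implies not P) or (Q or not Q))  //  not (T implies ((Q or R) or P)), ((not R implies not P) or (Q or not Q)).
  branch 1 (add (T implies ((Q or R) or P)), not ((not R implies not P) or (Q or not Q))):
    not ((not R implies not P) or (Q or not Q)): α-rule — add not (not R implies not P), not (Q or not Q).
    not (not R implies not P): α-rule — add not R, not not P.
    not (Q or not Q): α-rule — add not Q, not not Q.
    × closes — contains both Q and not Q.
  branch 2 (add not (T implies ((Q or R) or P)), ((not R implies not P) or (Q or not Q))):
    not (T implies ((Q or R) or P)): α-rule — add T, not ((Q or R) or P).
    not ((Q or R) or P): α-rule — add not (Q or R), not P.
    not (Q or R): α-rule — add not Q, not R.
    ((not R implies not P) or (Q or not Q)): β-rule — branch into (not R implies not P)  //  (Q or not Q).
      branch 2.1 (add (not R implies not P)):
        (not R implies not P): β-rule — branch into not not R  //  not P.
          branch 2.1.1 (add not not R):
            × closes — contains both R and not R.
          branch 2.1.2 (add not P):
            ○ open, literals {P=0, Q=0, R=0, T=1}.
      branch 2.2 (add (Q or not Q)):
        (Q or not Q): β-rule — branch into Q  //  not Q.
          branch 2.2.1 (add Q):
            × closes — contains both Q and not Q.
          branch 2.2.2 (add not Q):
            ○ open, literals {P=0, Q=0, R=0, T=1}.
3 branches closed, 2 open.
Each open branch fixes some atoms; the unmentioned ones are free. Counting distinct full assignments: branch {P=0, Q=0, R=0, T=1} (S) contributes 2 new; branch {P=0, Q=0, R=0, T=1} (S) contributes 0 new. Total: 2.

2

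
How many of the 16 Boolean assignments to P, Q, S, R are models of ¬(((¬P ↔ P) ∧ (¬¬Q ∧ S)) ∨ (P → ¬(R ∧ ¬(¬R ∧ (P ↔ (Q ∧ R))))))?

Initial set: {¬(((¬P ↔ P) ∧ (¬¬Q ∧ S)) ∨ (P → ¬(R ∧ ¬(¬R ∧ (P ↔ (Q ∧ R))))))}.
¬(((¬P ↔ P) ∧ (¬¬Q ∧ S)) ∨ (P → ¬(R ∧ ¬(¬R ∧ (P ↔ (Q ∧ R)))))): α-rule — add ¬((¬P ↔ P) ∧ (¬¬Q ∧ S)), ¬(P → ¬(R ∧ ¬(¬R ∧ (P ↔ (Q ∧ R))))).
¬(P → ¬(R ∧ ¬(¬R ∧ (P ↔ (Q ∧ R))))): α-rule — add P, ¬¬(R ∧ ¬(¬R ∧ (P ↔ (Q ∧ R)))).
¬¬(R ∧ ¬(¬R ∧ (P ↔ (Q ∧ R)))): α-rule — add R, ¬(¬R ∧ (P ↔ (Q ∧ R))).
¬((¬P ↔ P) ∧ (¬¬Q ∧ S)): β-rule — branch into ¬(¬P ↔ P)  //  ¬(¬¬Q ∧ S).
  branch 1 (add ¬(¬P ↔ P)):
    ¬(¬R ∧ (P ↔ (Q ∧ R))): β-rule — branch into ¬¬R  //  ¬(P ↔ (Q ∧ R)).
      branch 1.1 (add ¬¬R):
        ¬(¬P ↔ P): β-rule — branch into ¬P, ¬P  //  ¬¬P, P.
          branch 1.1.1 (add ¬P, ¬P):
            × closes — contains both P and ¬P.
          branch 1.1.2 (add ¬¬P, P):
            ○ open, literals {P=1, R=1}.
      branch 1.2 (add ¬(P ↔ (Q ∧ R))):
        ¬(¬P ↔ P): β-rule — branch into ¬P, ¬P  //  ¬¬P, P.
          branch 1.2.1 (add ¬P, ¬P):
            × closes — contains both P and ¬P.
          branch 1.2.2 (add ¬¬P, P):
            ¬(P ↔ (Q ∧ R)): β-rule — branch into P, ¬(Q ∧ R)  //  ¬P, (Q ∧ R).
              branch 1.2.2.1 (add P, ¬(Q ∧ R)):
                ¬(Q ∧ R): β-rule — branch into ¬Q  //  ¬R.
                  branch 1.2.2.1.1 (add ¬Q):
                    ○ open, literals {P=1, Q=0, R=1}.
                  branch 1.2.2.1.2 (add ¬R):
                    × closes — contains both R and ¬R.
              branch 1.2.2.2 (add ¬P, (Q ∧ R)):
                × closes — contains both P and ¬P.
  branch 2 (add ¬(¬¬Q ∧ S)):
    ¬(¬R ∧ (P ↔ (Q ∧ R))): β-rule — branch into ¬¬R  //  ¬(P ↔ (Q ∧ R)).
      branch 2.1 (add ¬¬R):
        ¬(¬¬Q ∧ S): β-rule — branch into ¬¬¬Q  //  ¬S.
          branch 2.1.1 (add ¬¬¬Q):
            ¬¬¬Q: drop double negation, giving ¬Q.
            ○ open, literals {P=1, Q=0, R=1}.
          branch 2.1.2 (add ¬S):
            ○ open, literals {P=1, R=1, S=0}.
      branch 2.2 (add ¬(P ↔ (Q ∧ R))):
        ¬(¬¬Q ∧ S): β-rule — branch into ¬¬¬Q  //  ¬S.
          branch 2.2.1 (add ¬¬¬Q):
            ¬¬¬Q: drop double negation, giving ¬Q.
            ¬(P ↔ (Q ∧ R)): β-rule — branch into P, ¬(Q ∧ R)  //  ¬P, (Q ∧ R).
              branch 2.2.1.1 (add P, ¬(Q ∧ R)):
                ¬(Q ∧ R): β-rule — branch into ¬Q  //  ¬R.
                  branch 2.2.1.1.1 (add ¬Q):
                    ○ open, literals {P=1, Q=0, R=1}.
                  branch 2.2.1.1.2 (add ¬R):
                    × closes — contains both R and ¬R.
              branch 2.2.1.2 (add ¬P, (Q ∧ R)):
                × closes — contains both P and ¬P.
          branch 2.2.2 (add ¬S):
            ¬(P ↔ (Q ∧ R)): β-rule — branch into P, ¬(Q ∧ R)  //  ¬P, (Q ∧ R).
              branch 2.2.2.1 (add P, ¬(Q ∧ R)):
                ¬(Q ∧ R): β-rule — branch into ¬Q  //  ¬R.
                  branch 2.2.2.1.1 (add ¬Q):
                    ○ open, literals {P=1, Q=0, R=1, S=0}.
                  branch 2.2.2.1.2 (add ¬R):
                    × closes — contains both R and ¬R.
              branch 2.2.2.2 (add ¬P, (Q ∧ R)):
                × closes — contains both P and ¬P.
8 branches closed, 6 open.
Each open branch fixes some atoms; the unmentioned ones are free. Counting distinct full assignments: branch {P=1, R=1} (Q, S) contributes 4 new; branch {P=1, Q=0, R=1} (S) contributes 0 new; branch {P=1, Q=0, R=1} (S) contributes 0 new; branch {P=1, R=1, S=0} (Q) contributes 0 new; branch {P=1, Q=0, R=1} (S) contributes 0 new; branch {P=1, Q=0, R=1, S=0} (none free) contributes 0 new. Total: 4.

4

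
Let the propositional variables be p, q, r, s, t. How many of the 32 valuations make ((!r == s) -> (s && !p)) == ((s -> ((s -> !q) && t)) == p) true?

Initial set: {(((!r == s) -> (s && !p)) == ((s -> ((s -> !q) && t)) == p))}.
(((!r == s) -> (s && !p)) == ((s -> ((s -> !q) && t)) == p)): β-rule — branch into ((!r == s) -> (s && !p)), ((s -> ((s -> !q) && t)) == p)  //  !((!r == s) -> (s && !p)), !((s -> ((s -> !q) && t)) == p).
  branch 1 (add ((!r == s) -> (s && !p)), ((s -> ((s -> !q) && t)) == p)):
    ((!r == s) -> (s && !p)): β-rule — branch into !(!r == s)  //  (s && !p).
      branch 1.1 (add !(!r == s)):
        ((s -> ((s -> !q) && t)) == p): β-rule — branch into (s -> ((s -> !q) && t)), p  //  !(s -> ((s -> !q) && t)), !p.
          branch 1.1.1 (add (s -> ((s -> !q) && t)), p):
            !(!r == s): β-rule — branch into !r, !s  //  !!r, s.
              branch 1.1.1.1 (add !r, !s):
                (s -> ((s -> !q) && t)): β-rule — branch into !s  //  ((s -> !q) && t).
                  branch 1.1.1.1.1 (add !s):
                    ○ open, literals {p=1, r=0, s=0}.
                  branch 1.1.1.1.2 (add ((s -> !q) && t)):
                    ((s -> !q) && t): α-rule — add (s -> !q), t.
                    (s -> !q): β-rule — branch into !s  //  !q.
                      branch 1.1.1.1.2.1 (add !s):
                        ○ open, literals {p=1, r=0, s=0, t=1}.
                      branch 1.1.1.1.2.2 (add !q):
                        ○ open, literals {p=1, q=0, r=0, s=0, t=1}.
              branch 1.1.1.2 (add !!r, s):
                (s -> ((s -> !q) && t)): β-rule — branch into !s  //  ((s -> !q) && t).
                  branch 1.1.1.2.1 (add !s):
                    × closes — contains both s and !s.
                  branch 1.1.1.2.2 (add ((s -> !q) && t)):
                    ((s -> !q) && t): α-rule — add (s -> !q), t.
                    (s -> !q): β-rule — branch into !s  //  !q.
                      branch 1.1.1.2.2.1 (add !s):
                        × closes — contains both s and !s.
                      branch 1.1.1.2.2.2 (add !q):
                        ○ open, literals {p=1, q=0, r=1, s=1, t=1}.
          branch 1.1.2 (add !(s -> ((s -> !q) && t)), !p):
            !(s -> ((s -> !q) && t)): α-rule — add s, !((s -> !q) && t).
            !(!r == s): β-rule — branch into !r, !s  //  !!r, s.
              branch 1.1.2.1 (add !r, !s):
                × closes — contains both s and !s.
              branch 1.1.2.2 (add !!r, s):
                !((s -> !q) && t): β-rule — branch into !(s -> !q)  //  !t.
                  branch 1.1.2.2.1 (add !(s -> !q)):
                    !(s -> !q): α-rule — add s, !!q.
                    ○ open, literals {p=0, q=1, r=1, s=1}.
                  branch 1.1.2.2.2 (add !t):
                    ○ open, literals {p=0, r=1, s=1, t=0}.
      branch 1.2 (add (s && !p)):
        (s && !p): α-rule — add s, !p.
        ((s -> ((s -> !q) && t)) == p): β-rule — branch into (s -> ((s -> !q) && t)), p  //  !(s -> ((s -> !q) && t)), !p.
          branch 1.2.1 (add (s -> ((s -> !q) && t)), p):
            × closes — contains both p and !p.
          branch 1.2.2 (add !(s -> ((s -> !q) && t)), !p):
            !(s -> ((s -> !q) && t)): α-rule — add s, !((s -> !q) && t).
            !((s -> !q) && t): β-rule — branch into !(s -> !q)  //  !t.
              branch 1.2.2.1 (add !(s -> !q)):
                !(s -> !q): α-rule — add s, !!q.
                ○ open, literals {p=0, q=1, s=1}.
              branch 1.2.2.2 (add !t):
                ○ open, literals {p=0, s=1, t=0}.
  branch 2 (add !((!r == s) -> (s && !p)), !((s -> ((s -> !q) && t)) == p)):
    !((!r == s) -> (s && !p)): α-rule — add (!r == s), !(s && !p).
    !((s -> ((s -> !q) && t)) == p): β-rule — branch into (s -> ((s -> !q) && t)), !p  //  !(s -> ((s -> !q) && t)), p.
      branch 2.1 (add (s -> ((s -> !q) && t)), !p):
        (!r == s): β-rule — branch into !r, s  //  !!r, !s.
          branch 2.1.1 (add !r, s):
            !(s && !p): β-rule — branch into !s  //  !!p.
              branch 2.1.1.1 (add !s):
                × closes — contains both s and !s.
              branch 2.1.1.2 (add !!p):
                × closes — contains both p and !p.
          branch 2.1.2 (add !!r, !s):
            !(s && !p): β-rule — branch into !s  //  !!p.
              branch 2.1.2.1 (add !s):
                (s -> ((s -> !q) && t)): β-rule — branch into !s  //  ((s -> !q) && t).
                  branch 2.1.2.1.1 (add !s):
                    ○ open, literals {p=0, r=1, s=0}.
                  branch 2.1.2.1.2 (add ((s -> !q) && t)):
                    ((s -> !q) && t): α-rule — add (s -> !q), t.
                    (s -> !q): β-rule — branch into !s  //  !q.
                      branch 2.1.2.1.2.1 (add !s):
                        ○ open, literals {p=0, r=1, s=0, t=1}.
                      branch 2.1.2.1.2.2 (add !q):
                        ○ open, literals {p=0, q=0, r=1, s=0, t=1}.
              branch 2.1.2.2 (add !!p):
                × closes — contains both p and !p.
      branch 2.2 (add !(s -> ((s -> !q) && t)), p):
        !(s -> ((s -> !q) && t)): α-rule — add s, !((s -> !q) && t).
        (!r == s): β-rule — branch into !r, s  //  !!r, !s.
          branch 2.2.1 (add !r, s):
            !(s && !p): β-rule — branch into !s  //  !!p.
              branch 2.2.1.1 (add !s):
                × closes — contains both s and !s.
              branch 2.2.1.2 (add !!p):
                !((s -> !q) && t): β-rule — branch into !(s -> !q)  //  !t.
                  branch 2.2.1.2.1 (add !(s -> !q)):
                    !(s -> !q): α-rule — add s, !!q.
                    ○ open, literals {p=1, q=1, r=0, s=1}.
                  branch 2.2.1.2.2 (add !t):
                    ○ open, literals {p=1, r=0, s=1, t=0}.
          branch 2.2.2 (add !!r, !s):
            × closes — contains both s and !s.
9 branches closed, 13 open.
Each open branch fixes some atoms; the unmentioned ones are free. Counting distinct full assignments: branch {p=1, r=0, s=0} (q, t) contributes 4 new; branch {p=1, r=0, s=0, t=1} (q) contributes 0 new; branch {p=1, q=0, r=0, s=0, t=1} (none free) contributes 0 new; branch {p=1, q=0, r=1, s=1, t=1} (none free) contributes 1 new; branch {p=0, q=1, r=1, s=1} (t) contributes 2 new; branch {p=0, r=1, s=1, t=0} (q) contributes 1 new; branch {p=0, q=1, s=1} (r, t) contributes 2 new; branch {p=0, s=1, t=0} (q, r) contributes 1 new; branch {p=0, r=1, s=0} (q, t) contributes 4 new; branch {p=0, r=1, s=0, t=1} (q) contributes 0 new; branch {p=0, q=0, r=1, s=0, t=1} (none free) contributes 0 new; branch {p=1, q=1, r=0, s=1} (t) contributes 2 new; branch {p=1, r=0, s=1, t=0} (q) contributes 1 new. Total: 18.

18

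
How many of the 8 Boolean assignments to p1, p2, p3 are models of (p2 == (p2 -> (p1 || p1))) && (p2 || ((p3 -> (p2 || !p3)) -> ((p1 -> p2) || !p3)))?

Initial set: {T ((p2 == (p2 -> (p1 || p1))) && (p2 || ((p3 -> (p2 || !p3)) -> ((p1 -> p2) || !p3))))}.
T ((p2 == (p2 -> (p1 || p1))) && (p2 || ((p3 -> (p2 || !p3)) -> ((p1 -> p2) || !p3)))): α-rule — add T (p2 == (p2 -> (p1 || p1))), T (p2 || ((p3 -> (p2 || !p3)) -> ((p1 -> p2) || !p3))).
T (p2 == (p2 -> (p1 || p1))): β-rule — branch into T p2, T (p2 -> (p1 || p1))  //  F p2, F (p2 -> (p1 || p1)).
  branch 1 (add T p2, T (p2 -> (p1 || p1))):
    T (p2 || ((p3 -> (p2 || !p3)) -> ((p1 -> p2) || !p3))): β-rule — branch into T p2  //  T ((p3 -> (p2 || !p3)) -> ((p1 -> p2) || !p3)).
      branch 1.1 (add T p2):
        T (p2 -> (p1 || p1)): β-rule — branch into F p2  //  T (p1 || p1).
          branch 1.1.1 (add F p2):
            × closes — contains both p2 and !p2.
          branch 1.1.2 (add T (p1 || p1)):
            T (p1 || p1): β-rule — branch into T p1  //  T p1.
              branch 1.1.2.1 (add T p1):
                ○ open, literals {p1=T, p2=T}.
              branch 1.1.2.2 (add T p1):
                ○ open, literals {p1=T, p2=T}.
      branch 1.2 (add T ((p3 -> (p2 || !p3)) -> ((p1 -> p2) || !p3))):
        T (p2 -> (p1 || p1)): β-rule — branch into F p2  //  T (p1 || p1).
          branch 1.2.1 (add F p2):
            × closes — contains both p2 and !p2.
          branch 1.2.2 (add T (p1 || p1)):
            T ((p3 -> (p2 || !p3)) -> ((p1 -> p2) || !p3)): β-rule — branch into F (p3 -> (p2 || !p3))  //  T ((p1 -> p2) || !p3).
              branch 1.2.2.1 (add F (p3 -> (p2 || !p3))):
                F (p3 -> (p2 || !p3)): α-rule — add T p3, F (p2 || !p3).
                F (p2 || !p3): α-rule — add F p2, F !p3.
                × closes — contains both p2 and !p2.
              branch 1.2.2.2 (add T ((p1 -> p2) || !p3)):
                T (p1 || p1): β-rule — branch into T p1  //  T p1.
                  branch 1.2.2.2.1 (add T p1):
                    T ((p1 -> p2) || !p3): β-rule — branch into T (p1 -> p2)  //  T !p3.
                      branch 1.2.2.2.1.1 (add T (p1 -> p2)):
                        T (p1 -> p2): β-rule — branch into F p1  //  T p2.
                          branch 1.2.2.2.1.1.1 (add F p1):
                            × closes — contains both p1 and !p1.
                          branch 1.2.2.2.1.1.2 (add T p2):
                            ○ open, literals {p1=T, p2=T}.
                      branch 1.2.2.2.1.2 (add T !p3):
                        ○ open, literals {p1=T, p2=T, p3=F}.
                  branch 1.2.2.2.2 (add T p1):
                    T ((p1 -> p2) || !p3): β-rule — branch into T (p1 -> p2)  //  T !p3.
                      branch 1.2.2.2.2.1 (add T (p1 -> p2)):
                        T (p1 -> p2): β-rule — branch into F p1  //  T p2.
                          branch 1.2.2.2.2.1.1 (add F p1):
                            × closes — contains both p1 and !p1.
                          branch 1.2.2.2.2.1.2 (add T p2):
                            ○ open, literals {p1=T, p2=T}.
                      branch 1.2.2.2.2.2 (add T !p3):
                        ○ open, literals {p1=T, p2=T, p3=F}.
  branch 2 (add F p2, F (p2 -> (p1 || p1))):
    F (p2 -> (p1 || p1)): α-rule — add T p2, F (p1 || p1).
    × closes — contains both p2 and !p2.
6 branches closed, 6 open.
Each open branch fixes some atoms; the unmentioned ones are free. Counting distinct full assignments: branch {p1=T, p2=T} (p3) contributes 2 new; branch {p1=T, p2=T} (p3) contributes 0 new; branch {p1=T, p2=T} (p3) contributes 0 new; branch {p1=T, p2=T, p3=F} (none free) contributes 0 new; branch {p1=T, p2=T} (p3) contributes 0 new; branch {p1=T, p2=T, p3=F} (none free) contributes 0 new. Total: 2.

2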